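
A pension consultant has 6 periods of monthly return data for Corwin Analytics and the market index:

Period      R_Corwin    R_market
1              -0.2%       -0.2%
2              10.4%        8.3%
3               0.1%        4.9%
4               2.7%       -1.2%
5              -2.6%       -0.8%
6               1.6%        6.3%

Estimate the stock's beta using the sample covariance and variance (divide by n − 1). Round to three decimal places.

0.721

Mean R_i = (-0.2 + 10.4 + 0.1 + 2.7 − 2.6 + 1.6) / 6 = 2.0000%
Mean R_m = (-0.2 + 8.3 + 4.9 − 1.2 − 0.8 + 6.3) / 6 = 2.8833%
Σ(R_i − R̄_i)(R_m − R̄_m) = 61.1700  ⇒  Cov = 61.1700 / 5 = 12.2340
Σ(R_m − R̄_m)² = 84.8283  ⇒  Var(R_m) = 84.8283 / 5 = 16.9657
β = Cov / Var(R_m) = 12.2340 / 16.9657 = 0.7211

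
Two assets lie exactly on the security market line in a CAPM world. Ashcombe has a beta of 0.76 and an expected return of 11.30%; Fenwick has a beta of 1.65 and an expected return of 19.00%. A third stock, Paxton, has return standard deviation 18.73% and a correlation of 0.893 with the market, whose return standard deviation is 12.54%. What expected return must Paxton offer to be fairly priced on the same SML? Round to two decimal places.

MRP = (19.00% − 11.30%) / (1.65 − 0.76) = 8.6517%
R_f = 11.30% − 0.76 × 8.6517% = 4.7247%
β_Paxton = ρ·σ_i/σ_m = 0.893 × 18.73 / 12.54 = 1.3338
E(R_Paxton) = R_f + β × MRP = 4.7247% + 1.3338 × 8.6517% = 16.26%

16.26%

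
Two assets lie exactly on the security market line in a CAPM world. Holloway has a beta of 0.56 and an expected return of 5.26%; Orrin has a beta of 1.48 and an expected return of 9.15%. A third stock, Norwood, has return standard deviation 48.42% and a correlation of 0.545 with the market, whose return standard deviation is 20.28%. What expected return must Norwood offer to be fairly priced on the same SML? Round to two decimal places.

MRP = (9.15% − 5.26%) / (1.48 − 0.56) = 4.2283%
R_f = 5.26% − 0.56 × 4.2283% = 2.8922%
β_Norwood = ρ·σ_i/σ_m = 0.545 × 48.42 / 20.28 = 1.3012
E(R_Norwood) = R_f + β × MRP = 2.8922% + 1.3012 × 4.2283% = 8.39%

8.39%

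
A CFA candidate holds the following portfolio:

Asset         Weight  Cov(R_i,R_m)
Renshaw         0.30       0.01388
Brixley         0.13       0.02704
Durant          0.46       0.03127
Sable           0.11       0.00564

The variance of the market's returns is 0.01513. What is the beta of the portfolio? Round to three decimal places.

β_Renshaw = 0.01388 / 0.01513 = 0.9174
β_Brixley = 0.02704 / 0.01513 = 1.7872
β_Durant = 0.03127 / 0.01513 = 2.0668
β_Sable = 0.00564 / 0.01513 = 0.3728
β_P = Σ w_i β_i = 0.30×0.9174 + 0.13×1.7872 + 0.46×2.0668 + 0.11×0.3728 = 1.4993

1.499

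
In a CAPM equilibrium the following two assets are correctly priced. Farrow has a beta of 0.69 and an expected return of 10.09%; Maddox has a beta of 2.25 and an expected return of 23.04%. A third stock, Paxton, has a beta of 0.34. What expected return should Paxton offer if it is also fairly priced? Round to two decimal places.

MRP (SML slope) = (23.04% − 10.09%) / (2.25 − 0.69) = 12.95% / 1.56 = 8.3013%
R_f (intercept) = 10.09% − 0.69 × 8.3013% = 4.3621%
E(R_Paxton) = R_f + β × MRP = 4.3621% + 0.34 × 8.3013% = 7.18%

7.18%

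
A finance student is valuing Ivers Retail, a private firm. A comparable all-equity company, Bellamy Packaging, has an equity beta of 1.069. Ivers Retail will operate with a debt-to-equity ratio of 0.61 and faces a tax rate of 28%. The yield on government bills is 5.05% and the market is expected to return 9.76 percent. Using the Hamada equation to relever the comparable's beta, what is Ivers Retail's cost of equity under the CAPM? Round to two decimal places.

12.30%

β_L = β_U × [1 + (1 − t)(D/E)] = 1.069 × [1 + (1 − 0.28) × 0.61]
    = 1.069 × [1 + 0.72 × 0.61] = 1.069 × 1.4392 = 1.5385
MRP = 9.76% − 5.05% = 4.71%
E(R) = R_f + β_L × MRP = 5.05% + 1.5385 × 4.71% = 12.30%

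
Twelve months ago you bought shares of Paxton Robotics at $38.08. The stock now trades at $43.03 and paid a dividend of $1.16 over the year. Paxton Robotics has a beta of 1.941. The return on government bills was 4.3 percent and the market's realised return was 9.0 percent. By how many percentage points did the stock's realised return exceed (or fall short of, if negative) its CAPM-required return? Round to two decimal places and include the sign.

+2.62%

Realised HPR = (P1 + D1 − P0) / P0 = (43.03 + 1.16 − 38.08) / 38.08 = 6.11 / 38.08 = 16.0452%
MRP = 9.0% − 4.3% = 4.70%
CAPM required = R_f + β·MRP = 4.3% + 1.941 × 4.7% = 13.4227%
α = realised − required = 16.0452% − 13.4227% = +2.62%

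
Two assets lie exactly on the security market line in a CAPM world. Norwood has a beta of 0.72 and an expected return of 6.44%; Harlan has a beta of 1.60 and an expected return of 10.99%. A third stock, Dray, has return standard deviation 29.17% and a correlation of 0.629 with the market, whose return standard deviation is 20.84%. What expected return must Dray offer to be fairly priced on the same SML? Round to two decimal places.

7.27%

MRP = (10.99% − 6.44%) / (1.60 − 0.72) = 5.1705%
R_f = 6.44% − 0.72 × 5.1705% = 2.7172%
β_Dray = ρ·σ_i/σ_m = 0.629 × 29.17 / 20.84 = 0.8804
E(R_Dray) = R_f + β × MRP = 2.7172% + 0.8804 × 5.1705% = 7.27%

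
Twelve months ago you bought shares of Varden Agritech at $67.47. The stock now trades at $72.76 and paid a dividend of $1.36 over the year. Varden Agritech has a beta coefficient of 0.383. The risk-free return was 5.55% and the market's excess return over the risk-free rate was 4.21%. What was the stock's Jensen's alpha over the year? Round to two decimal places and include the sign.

+2.69%

Realised HPR = (P1 + D1 − P0) / P0 = (72.76 + 1.36 − 67.47) / 67.47 = 6.65 / 67.47 = 9.8562%
CAPM required = R_f + β·MRP = 5.55% + 0.383 × 4.21% = 7.16243%
α = realised − required = 9.8562% − 7.16243% = +2.69%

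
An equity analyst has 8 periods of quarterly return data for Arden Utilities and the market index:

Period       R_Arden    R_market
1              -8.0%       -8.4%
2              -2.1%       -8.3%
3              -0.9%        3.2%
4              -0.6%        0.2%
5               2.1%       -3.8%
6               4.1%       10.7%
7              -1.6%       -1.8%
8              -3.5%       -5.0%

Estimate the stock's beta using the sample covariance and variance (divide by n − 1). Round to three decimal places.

Mean R_i = (-8.0 − 2.1 − 0.9 − 0.6 + 2.1 + 4.1 − 1.6 − 3.5) / 8 = -1.3125%
Mean R_m = (-8.4 − 8.3 + 3.2 + 0.2 − 3.8 + 10.7 − 1.8 − 5.0) / 8 = -1.6500%
Σ(R_i − R̄_i)(R_m − R̄_m) = 120.5750  ⇒  Cov = 120.5750 / 7 = 17.2250
Σ(R_m − R̄_m)² = 285.1200  ⇒  Var(R_m) = 285.1200 / 7 = 40.7314
β = Cov / Var(R_m) = 17.2250 / 40.7314 = 0.4229

0.423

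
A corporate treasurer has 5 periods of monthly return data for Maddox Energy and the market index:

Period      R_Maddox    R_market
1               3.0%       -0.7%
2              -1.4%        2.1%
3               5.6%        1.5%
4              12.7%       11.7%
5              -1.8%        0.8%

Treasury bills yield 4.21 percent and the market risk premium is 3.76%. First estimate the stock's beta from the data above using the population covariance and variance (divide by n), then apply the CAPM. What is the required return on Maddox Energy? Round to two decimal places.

7.87%

Mean R_i = (3.0 − 1.4 + 5.6 + 12.7 − 1.8) / 5 = 3.6200%
Mean R_m = (-0.7 + 2.1 + 1.5 + 11.7 + 0.8) / 5 = 3.0800%
Σ(R_i − R̄_i)(R_m − R̄_m) = 94.7620  ⇒  Cov = 94.7620 / 5 = 18.9524
Σ(R_m − R̄_m)² = 97.2480  ⇒  Var(R_m) = 97.2480 / 5 = 19.4496
β = Cov / Var(R_m) = 18.9524 / 19.4496 = 0.9744
E(R) = R_f + β × MRP = 4.21% + 0.9744 × 3.76% = 7.87%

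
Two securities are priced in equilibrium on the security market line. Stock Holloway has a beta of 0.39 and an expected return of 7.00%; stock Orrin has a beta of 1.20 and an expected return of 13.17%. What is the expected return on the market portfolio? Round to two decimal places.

11.65%

Both satisfy E(R) = R_f + β·MRP, so the slope of the SML is
MRP = (13.17% − 7.00%) / (1.20 − 0.39) = 6.17% / 0.81 = 7.6173%
R_f = E(R_Holloway) − β_Holloway·MRP = 7.00% − 0.39 × 7.6173% = 4.0293%
E(R_m) = R_f + MRP = 4.0293% + 7.6173% = 11.65%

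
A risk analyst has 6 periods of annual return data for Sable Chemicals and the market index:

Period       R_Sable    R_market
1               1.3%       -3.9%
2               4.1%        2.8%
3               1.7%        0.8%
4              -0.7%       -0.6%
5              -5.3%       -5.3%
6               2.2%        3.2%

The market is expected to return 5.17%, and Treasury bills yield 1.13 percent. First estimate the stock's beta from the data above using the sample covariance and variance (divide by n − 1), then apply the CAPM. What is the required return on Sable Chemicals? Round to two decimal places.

4.11%

Mean R_i = (1.3 + 4.1 + 1.7 − 0.7 − 5.3 + 2.2) / 6 = 0.5500%
Mean R_m = (-3.9 + 2.8 + 0.8 − 0.6 − 5.3 + 3.2) / 6 = -0.5000%
Σ(R_i − R̄_i)(R_m − R̄_m) = 44.9700  ⇒  Cov = 44.9700 / 5 = 8.9940
Σ(R_m − R̄_m)² = 60.8800  ⇒  Var(R_m) = 60.8800 / 5 = 12.1760
β = Cov / Var(R_m) = 8.9940 / 12.1760 = 0.7387
MRP = 5.17% − 1.13% = 4.04%
E(R) = R_f + β × MRP = 1.13% + 0.7387 × 4.04% = 4.11%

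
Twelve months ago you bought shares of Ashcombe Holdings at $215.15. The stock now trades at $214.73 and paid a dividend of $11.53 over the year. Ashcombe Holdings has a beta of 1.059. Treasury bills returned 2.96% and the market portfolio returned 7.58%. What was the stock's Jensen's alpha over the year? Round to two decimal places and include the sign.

Realised HPR = (P1 + D1 − P0) / P0 = (214.73 + 11.53 − 215.15) / 215.15 = 11.11 / 215.15 = 5.1638%
MRP = 7.58% − 2.96% = 4.62%
CAPM required = R_f + β·MRP = 2.96% + 1.059 × 4.62% = 7.85258%
α = realised − required = 5.1638% − 7.85258% = -2.69%

-2.69%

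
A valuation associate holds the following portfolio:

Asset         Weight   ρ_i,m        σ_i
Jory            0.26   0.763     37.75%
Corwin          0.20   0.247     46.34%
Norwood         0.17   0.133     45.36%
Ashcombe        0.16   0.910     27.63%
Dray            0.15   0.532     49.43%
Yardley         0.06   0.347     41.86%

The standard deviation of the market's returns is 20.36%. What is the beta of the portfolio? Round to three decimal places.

0.965

β_Jory = 0.763 × 37.75% / 20.36% = 1.4147
β_Corwin = 0.247 × 46.34% / 20.36% = 0.5622
β_Norwood = 0.133 × 45.36% / 20.36% = 0.2963
β_Ashcombe = 0.910 × 27.63% / 20.36% = 1.2349
β_Dray = 0.532 × 49.43% / 20.36% = 1.2916
β_Yardley = 0.347 × 41.86% / 20.36% = 0.7134
β_P = Σ w_i β_i = 0.26×1.4147 + 0.20×0.5622 + 0.17×0.2963 + 0.16×1.2349 + 0.15×1.2916 + 0.06×0.7134 = 0.9648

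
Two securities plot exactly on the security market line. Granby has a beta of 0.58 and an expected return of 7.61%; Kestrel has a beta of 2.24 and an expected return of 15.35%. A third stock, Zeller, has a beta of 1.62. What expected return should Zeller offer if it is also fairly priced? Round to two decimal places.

MRP (SML slope) = (15.35% − 7.61%) / (2.24 − 0.58) = 7.74% / 1.66 = 4.6627%
R_f (intercept) = 7.61% − 0.58 × 4.6627% = 4.9056%
E(R_Zeller) = R_f + β × MRP = 4.9056% + 1.62 × 4.6627% = 12.46%

12.46%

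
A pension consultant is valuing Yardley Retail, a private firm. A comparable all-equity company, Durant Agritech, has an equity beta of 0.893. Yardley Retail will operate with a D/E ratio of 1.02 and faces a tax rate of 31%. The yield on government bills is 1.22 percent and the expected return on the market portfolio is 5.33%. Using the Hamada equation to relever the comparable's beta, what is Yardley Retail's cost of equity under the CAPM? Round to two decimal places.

β_L = β_U × [1 + (1 − t)(D/E)] = 0.893 × [1 + (1 − 0.31) × 1.02]
    = 0.893 × [1 + 0.69 × 1.02] = 0.893 × 1.7038 = 1.5215
MRP = 5.33% − 1.22% = 4.11%
E(R) = R_f + β_L × MRP = 1.22% + 1.5215 × 4.11% = 7.47%

7.47%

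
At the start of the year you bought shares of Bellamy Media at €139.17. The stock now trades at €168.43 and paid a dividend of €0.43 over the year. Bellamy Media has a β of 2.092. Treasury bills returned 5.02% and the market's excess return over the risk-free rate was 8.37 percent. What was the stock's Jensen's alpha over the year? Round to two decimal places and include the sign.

-1.20%

Realised HPR = (P1 + D1 − P0) / P0 = (168.43 + 0.43 − 139.17) / 139.17 = 29.69 / 139.17 = 21.3336%
CAPM required = R_f + β·MRP = 5.02% + 2.092 × 8.37% = 22.53004%
α = realised − required = 21.3336% − 22.53004% = -1.20%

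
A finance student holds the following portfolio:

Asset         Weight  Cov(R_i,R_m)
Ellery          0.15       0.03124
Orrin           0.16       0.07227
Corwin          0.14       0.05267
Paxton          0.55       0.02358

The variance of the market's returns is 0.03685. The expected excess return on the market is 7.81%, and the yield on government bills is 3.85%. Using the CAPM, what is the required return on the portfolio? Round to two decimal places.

11.61%

β_Ellery = 0.03124 / 0.03685 = 0.8478
β_Orrin = 0.07227 / 0.03685 = 1.9612
β_Corwin = 0.05267 / 0.03685 = 1.4293
β_Paxton = 0.02358 / 0.03685 = 0.6399
β_P = Σ w_i β_i = 0.15×0.8478 + 0.16×1.9612 + 0.14×1.4293 + 0.55×0.6399 = 0.9930
E(R_P) = R_f + β_P × MRP = 3.85% + 0.9930 × 7.81% = 11.61%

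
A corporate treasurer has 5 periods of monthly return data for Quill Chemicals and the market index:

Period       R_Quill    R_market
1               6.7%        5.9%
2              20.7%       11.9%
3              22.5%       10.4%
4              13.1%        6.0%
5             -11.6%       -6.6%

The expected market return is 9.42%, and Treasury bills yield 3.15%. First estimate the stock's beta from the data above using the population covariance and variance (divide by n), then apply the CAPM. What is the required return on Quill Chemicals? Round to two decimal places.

Mean R_i = (6.7 + 20.7 + 22.5 + 13.1 − 11.6) / 5 = 10.2800%
Mean R_m = (5.9 + 11.9 + 10.4 + 6.0 − 6.6) / 5 = 5.5200%
Σ(R_i − R̄_i)(R_m − R̄_m) = 391.2920  ⇒  Cov = 391.2920 / 5 = 78.2584
Σ(R_m − R̄_m)² = 211.7880  ⇒  Var(R_m) = 211.7880 / 5 = 42.3576
β = Cov / Var(R_m) = 78.2584 / 42.3576 = 1.8476
MRP = 9.42% − 3.15% = 6.27%
E(R) = R_f + β × MRP = 3.15% + 1.8476 × 6.27% = 14.73%

14.73%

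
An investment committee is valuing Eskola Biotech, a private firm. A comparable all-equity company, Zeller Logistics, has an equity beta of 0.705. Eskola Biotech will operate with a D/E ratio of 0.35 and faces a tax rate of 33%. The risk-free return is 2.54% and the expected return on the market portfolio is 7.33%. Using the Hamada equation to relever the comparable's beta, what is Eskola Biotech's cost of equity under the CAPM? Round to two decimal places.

β_L = β_U × [1 + (1 − t)(D/E)] = 0.705 × [1 + (1 − 0.33) × 0.35]
    = 0.705 × [1 + 0.67 × 0.35] = 0.705 × 1.2345 = 0.8703
MRP = 7.33% − 2.54% = 4.79%
E(R) = R_f + β_L × MRP = 2.54% + 0.8703 × 4.79% = 6.71%

6.71%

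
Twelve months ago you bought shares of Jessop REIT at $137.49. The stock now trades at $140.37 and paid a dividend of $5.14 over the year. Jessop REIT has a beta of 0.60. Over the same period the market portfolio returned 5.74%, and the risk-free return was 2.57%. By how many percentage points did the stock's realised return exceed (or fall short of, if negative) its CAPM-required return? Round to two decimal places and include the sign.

Realised HPR = (P1 + D1 − P0) / P0 = (140.37 + 5.14 − 137.49) / 137.49 = 8.02 / 137.49 = 5.8332%
MRP = 5.74% − 2.57% = 3.17%
CAPM required = R_f + β·MRP = 2.57% + 0.60 × 3.17% = 4.4720%
α = realised − required = 5.8332% − 4.4720% = +1.36%

+1.36%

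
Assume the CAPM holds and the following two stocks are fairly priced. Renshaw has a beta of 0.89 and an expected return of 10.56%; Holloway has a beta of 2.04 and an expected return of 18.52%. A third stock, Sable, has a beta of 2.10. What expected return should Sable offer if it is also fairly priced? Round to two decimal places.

MRP (SML slope) = (18.52% − 10.56%) / (2.04 − 0.89) = 7.96% / 1.15 = 6.9217%
R_f (intercept) = 10.56% − 0.89 × 6.9217% = 4.3997%
E(R_Sable) = R_f + β × MRP = 4.3997% + 2.10 × 6.9217% = 18.94%

18.94%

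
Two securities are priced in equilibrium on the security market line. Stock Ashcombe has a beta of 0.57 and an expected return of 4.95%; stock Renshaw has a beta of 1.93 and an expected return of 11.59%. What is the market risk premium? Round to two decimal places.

Both satisfy E(R) = R_f + β·MRP, so the slope of the SML is
MRP = (11.59% − 4.95%) / (1.93 − 0.57) = 6.64% / 1.36 = 4.8824%

4.88%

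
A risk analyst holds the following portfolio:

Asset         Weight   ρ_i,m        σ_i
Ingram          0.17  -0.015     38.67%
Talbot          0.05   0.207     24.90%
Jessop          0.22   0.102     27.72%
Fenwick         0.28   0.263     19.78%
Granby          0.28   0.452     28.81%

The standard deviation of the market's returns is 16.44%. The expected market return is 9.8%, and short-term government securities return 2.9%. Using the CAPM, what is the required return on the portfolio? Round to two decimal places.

β_Ingram = -0.015 × 38.67% / 16.44% = -0.0353
β_Talbot = 0.207 × 24.90% / 16.44% = 0.3135
β_Jessop = 0.102 × 27.72% / 16.44% = 0.1720
β_Fenwick = 0.263 × 19.78% / 16.44% = 0.3164
β_Granby = 0.452 × 28.81% / 16.44% = 0.7921
β_P = Σ w_i β_i = 0.17×-0.0353 + 0.05×0.3135 + 0.22×0.1720 + 0.28×0.3164 + 0.28×0.7921 = 0.3579
MRP = 9.8% − 2.9% = 6.90%
E(R_P) = R_f + β_P × MRP = 2.9% + 0.3579 × 6.9% = 5.37%

5.37%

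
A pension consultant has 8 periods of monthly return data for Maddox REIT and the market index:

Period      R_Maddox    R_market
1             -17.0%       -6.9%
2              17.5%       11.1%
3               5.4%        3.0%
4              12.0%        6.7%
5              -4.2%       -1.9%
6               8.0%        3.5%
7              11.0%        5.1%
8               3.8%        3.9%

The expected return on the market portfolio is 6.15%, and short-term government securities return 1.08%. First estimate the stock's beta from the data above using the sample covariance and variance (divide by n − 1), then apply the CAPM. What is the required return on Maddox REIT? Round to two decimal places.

10.97%

Mean R_i = (-17.0 + 17.5 + 5.4 + 12.0 − 4.2 + 8.0 + 11.0 + 3.8) / 8 = 4.5625%
Mean R_m = (-6.9 + 11.1 + 3.0 + 6.7 − 1.9 + 3.5 + 5.1 + 3.9) / 8 = 3.0625%
Σ(R_i − R̄_i)(R_m − R̄_m) = 403.2688  ⇒  Cov = 403.2688 / 7 = 57.6098
Σ(R_m − R̄_m)² = 206.7588  ⇒  Var(R_m) = 206.7588 / 7 = 29.5370
β = Cov / Var(R_m) = 57.6098 / 29.5370 = 1.9504
MRP = 6.15% − 1.08% = 5.07%
E(R) = R_f + β × MRP = 1.08% + 1.9504 × 5.07% = 10.97%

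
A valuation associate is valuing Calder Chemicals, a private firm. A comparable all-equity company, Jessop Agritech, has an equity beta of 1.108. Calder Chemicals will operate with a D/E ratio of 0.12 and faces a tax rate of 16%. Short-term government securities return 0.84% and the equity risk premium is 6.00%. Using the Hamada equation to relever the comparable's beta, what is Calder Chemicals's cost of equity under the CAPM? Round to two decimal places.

β_L = β_U × [1 + (1 − t)(D/E)] = 1.108 × [1 + (1 − 0.16) × 0.12]
    = 1.108 × [1 + 0.84 × 0.12] = 1.108 × 1.1008 = 1.2197
E(R) = R_f + β_L × MRP = 0.84% + 1.2197 × 6.00% = 8.16%

8.16%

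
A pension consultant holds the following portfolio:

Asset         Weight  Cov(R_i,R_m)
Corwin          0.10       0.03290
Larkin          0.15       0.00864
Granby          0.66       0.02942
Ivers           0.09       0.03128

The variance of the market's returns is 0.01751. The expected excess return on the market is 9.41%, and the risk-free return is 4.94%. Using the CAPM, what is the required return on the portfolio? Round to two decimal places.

β_Corwin = 0.03290 / 0.01751 = 1.8789
β_Larkin = 0.00864 / 0.01751 = 0.4934
β_Granby = 0.02942 / 0.01751 = 1.6802
β_Ivers = 0.03128 / 0.01751 = 1.7864
β_P = Σ w_i β_i = 0.10×1.8789 + 0.15×0.4934 + 0.66×1.6802 + 0.09×1.7864 = 1.5316
E(R_P) = R_f + β_P × MRP = 4.94% + 1.5316 × 9.41% = 19.35%

19.35%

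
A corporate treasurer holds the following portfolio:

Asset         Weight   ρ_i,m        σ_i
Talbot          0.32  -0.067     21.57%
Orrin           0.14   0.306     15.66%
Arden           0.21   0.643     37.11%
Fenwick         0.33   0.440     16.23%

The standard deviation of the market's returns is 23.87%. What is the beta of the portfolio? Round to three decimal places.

0.317

β_Talbot = -0.067 × 21.57% / 23.87% = -0.0605
β_Orrin = 0.306 × 15.66% / 23.87% = 0.2008
β_Arden = 0.643 × 37.11% / 23.87% = 0.9997
β_Fenwick = 0.440 × 16.23% / 23.87% = 0.2992
β_P = Σ w_i β_i = 0.32×-0.0605 + 0.14×0.2008 + 0.21×0.9997 + 0.33×0.2992 = 0.3174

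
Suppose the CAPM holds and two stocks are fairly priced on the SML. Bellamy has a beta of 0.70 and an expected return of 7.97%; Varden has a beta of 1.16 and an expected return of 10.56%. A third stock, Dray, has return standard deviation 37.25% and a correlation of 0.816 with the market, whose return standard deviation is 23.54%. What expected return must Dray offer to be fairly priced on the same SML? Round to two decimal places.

MRP = (10.56% − 7.97%) / (1.16 − 0.70) = 5.6304%
R_f = 7.97% − 0.70 × 5.6304% = 4.0287%
β_Dray = ρ·σ_i/σ_m = 0.816 × 37.25 / 23.54 = 1.2912
E(R_Dray) = R_f + β × MRP = 4.0287% + 1.2912 × 5.6304% = 11.30%

11.30%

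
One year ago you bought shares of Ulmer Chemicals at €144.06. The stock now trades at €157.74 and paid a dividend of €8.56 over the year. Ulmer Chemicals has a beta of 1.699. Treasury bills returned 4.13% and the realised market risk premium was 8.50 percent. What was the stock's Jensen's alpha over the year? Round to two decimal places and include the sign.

Realised HPR = (P1 + D1 − P0) / P0 = (157.74 + 8.56 − 144.06) / 144.06 = 22.24 / 144.06 = 15.4380%
CAPM required = R_f + β·MRP = 4.13% + 1.699 × 8.50% = 18.57150%
α = realised − required = 15.4380% − 18.57150% = -3.13%

-3.13%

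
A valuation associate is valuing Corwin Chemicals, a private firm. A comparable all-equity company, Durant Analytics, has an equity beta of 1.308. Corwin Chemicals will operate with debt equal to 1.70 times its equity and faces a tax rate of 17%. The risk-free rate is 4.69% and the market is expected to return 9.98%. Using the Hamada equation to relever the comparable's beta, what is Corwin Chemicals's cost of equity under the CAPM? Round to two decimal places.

β_L = β_U × [1 + (1 − t)(D/E)] = 1.308 × [1 + (1 − 0.17) × 1.70]
    = 1.308 × [1 + 0.83 × 1.70] = 1.308 × 2.4110 = 3.1536
MRP = 9.98% − 4.69% = 5.29%
E(R) = R_f + β_L × MRP = 4.69% + 3.1536 × 5.29% = 21.37%

21.37%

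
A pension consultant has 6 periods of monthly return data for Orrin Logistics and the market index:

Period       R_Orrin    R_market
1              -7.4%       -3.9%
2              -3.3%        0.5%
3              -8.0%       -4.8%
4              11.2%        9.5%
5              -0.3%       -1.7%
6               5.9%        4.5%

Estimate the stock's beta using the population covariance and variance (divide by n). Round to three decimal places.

Mean R_i = (-7.4 − 3.3 − 8.0 + 11.2 − 0.3 + 5.9) / 6 = -0.3167%
Mean R_m = (-3.9 + 0.5 − 4.8 + 9.5 − 1.7 + 4.5) / 6 = 0.6833%
Σ(R_i − R̄_i)(R_m − R̄_m) = 200.3683  ⇒  Cov = 200.3683 / 6 = 33.3947
Σ(R_m − R̄_m)² = 149.0883  ⇒  Var(R_m) = 149.0883 / 6 = 24.8481
β = Cov / Var(R_m) = 33.3947 / 24.8481 = 1.3440

1.344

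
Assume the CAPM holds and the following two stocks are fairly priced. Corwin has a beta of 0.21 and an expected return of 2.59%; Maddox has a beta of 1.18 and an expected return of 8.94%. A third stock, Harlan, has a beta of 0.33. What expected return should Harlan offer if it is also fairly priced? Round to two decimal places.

3.38%

MRP (SML slope) = (8.94% − 2.59%) / (1.18 − 0.21) = 6.35% / 0.97 = 6.5464%
R_f (intercept) = 2.59% − 0.21 × 6.5464% = 1.2153%
E(R_Harlan) = R_f + β × MRP = 1.2153% + 0.33 × 6.5464% = 3.38%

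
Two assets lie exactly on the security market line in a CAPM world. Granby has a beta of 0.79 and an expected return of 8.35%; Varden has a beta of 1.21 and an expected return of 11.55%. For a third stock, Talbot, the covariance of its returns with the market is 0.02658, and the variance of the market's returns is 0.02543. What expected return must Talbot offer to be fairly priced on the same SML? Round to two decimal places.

MRP = (11.55% − 8.35%) / (1.21 − 0.79) = 7.6190%
R_f = 8.35% − 0.79 × 7.6190% = 2.3310%
β_Talbot = Cov / Var(R_m) = 0.02658 / 0.02543 = 1.0452
E(R_Talbot) = R_f + β × MRP = 2.3310% + 1.0452 × 7.6190% = 10.29%

10.29%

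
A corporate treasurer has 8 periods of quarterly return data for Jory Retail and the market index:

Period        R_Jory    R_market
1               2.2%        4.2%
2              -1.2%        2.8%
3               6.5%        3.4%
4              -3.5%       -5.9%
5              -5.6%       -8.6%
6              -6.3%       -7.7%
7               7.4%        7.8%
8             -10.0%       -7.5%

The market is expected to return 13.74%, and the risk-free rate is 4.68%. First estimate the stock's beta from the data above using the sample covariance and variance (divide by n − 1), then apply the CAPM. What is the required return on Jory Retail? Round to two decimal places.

12.47%

Mean R_i = (2.2 − 1.2 + 6.5 − 3.5 − 5.6 − 6.3 + 7.4 − 10.0) / 8 = -1.3125%
Mean R_m = (4.2 + 2.8 + 3.4 − 5.9 − 8.6 − 7.7 + 7.8 − 7.5) / 8 = -1.4375%
Σ(R_i − R̄_i)(R_m − R̄_m) = 262.9263  ⇒  Cov = 262.9263 / 7 = 37.5609
Σ(R_m − R̄_m)² = 305.6588  ⇒  Var(R_m) = 305.6588 / 7 = 43.6655
β = Cov / Var(R_m) = 37.5609 / 43.6655 = 0.8602
MRP = 13.74% − 4.68% = 9.06%
E(R) = R_f + β × MRP = 4.68% + 0.8602 × 9.06% = 12.47%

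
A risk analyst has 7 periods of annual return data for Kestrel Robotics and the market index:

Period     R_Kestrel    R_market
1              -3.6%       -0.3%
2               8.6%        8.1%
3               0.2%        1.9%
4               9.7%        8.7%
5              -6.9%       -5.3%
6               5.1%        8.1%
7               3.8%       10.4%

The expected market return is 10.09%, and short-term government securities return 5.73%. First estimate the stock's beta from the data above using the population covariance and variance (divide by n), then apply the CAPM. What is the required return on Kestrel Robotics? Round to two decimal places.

9.93%

Mean R_i = (-3.6 + 8.6 + 0.2 + 9.7 − 6.9 + 5.1 + 3.8) / 7 = 2.4143%
Mean R_m = (-0.3 + 8.1 + 1.9 + 8.7 − 5.3 + 8.1 + 10.4) / 7 = 4.5143%
Σ(R_i − R̄_i)(R_m − R̄_m) = 196.6186  ⇒  Cov = 196.6186 / 7 = 28.0884
Σ(R_m − R̄_m)² = 204.2086  ⇒  Var(R_m) = 204.2086 / 7 = 29.1727
β = Cov / Var(R_m) = 28.0884 / 29.1727 = 0.9628
MRP = 10.09% − 5.73% = 4.36%
E(R) = R_f + β × MRP = 5.73% + 0.9628 × 4.36% = 9.93%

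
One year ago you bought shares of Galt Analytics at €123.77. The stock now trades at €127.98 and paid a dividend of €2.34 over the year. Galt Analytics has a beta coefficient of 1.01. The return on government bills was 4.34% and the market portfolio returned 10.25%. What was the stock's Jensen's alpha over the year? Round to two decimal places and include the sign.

-5.02%

Realised HPR = (P1 + D1 − P0) / P0 = (127.98 + 2.34 − 123.77) / 123.77 = 6.55 / 123.77 = 5.2921%
MRP = 10.25% − 4.34% = 5.91%
CAPM required = R_f + β·MRP = 4.34% + 1.01 × 5.91% = 10.3091%
α = realised − required = 5.2921% − 10.3091% = -5.02%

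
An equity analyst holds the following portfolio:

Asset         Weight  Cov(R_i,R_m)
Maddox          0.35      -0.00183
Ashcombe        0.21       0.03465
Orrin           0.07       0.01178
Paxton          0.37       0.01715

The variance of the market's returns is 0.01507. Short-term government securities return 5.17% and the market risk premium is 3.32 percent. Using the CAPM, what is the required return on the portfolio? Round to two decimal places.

β_Maddox = -0.00183 / 0.01507 = -0.1214
β_Ashcombe = 0.03465 / 0.01507 = 2.2993
β_Orrin = 0.01178 / 0.01507 = 0.7817
β_Paxton = 0.01715 / 0.01507 = 1.1380
β_P = Σ w_i β_i = 0.35×-0.1214 + 0.21×2.2993 + 0.07×0.7817 + 0.37×1.1380 = 0.9161
E(R_P) = R_f + β_P × MRP = 5.17% + 0.9161 × 3.32% = 8.21%

8.21%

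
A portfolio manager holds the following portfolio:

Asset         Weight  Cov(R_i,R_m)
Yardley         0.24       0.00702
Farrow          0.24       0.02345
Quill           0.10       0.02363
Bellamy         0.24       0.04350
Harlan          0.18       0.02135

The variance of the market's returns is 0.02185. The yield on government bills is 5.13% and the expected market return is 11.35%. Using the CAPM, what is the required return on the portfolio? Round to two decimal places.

11.95%

β_Yardley = 0.00702 / 0.02185 = 0.3213
β_Farrow = 0.02345 / 0.02185 = 1.0732
β_Quill = 0.02363 / 0.02185 = 1.0815
β_Bellamy = 0.04350 / 0.02185 = 1.9908
β_Harlan = 0.02135 / 0.02185 = 0.9771
β_P = Σ w_i β_i = 0.24×0.3213 + 0.24×1.0732 + 0.10×1.0815 + 0.24×1.9908 + 0.18×0.9771 = 1.0965
MRP = 11.35% − 5.13% = 6.22%
E(R_P) = R_f + β_P × MRP = 5.13% + 1.0965 × 6.22% = 11.95%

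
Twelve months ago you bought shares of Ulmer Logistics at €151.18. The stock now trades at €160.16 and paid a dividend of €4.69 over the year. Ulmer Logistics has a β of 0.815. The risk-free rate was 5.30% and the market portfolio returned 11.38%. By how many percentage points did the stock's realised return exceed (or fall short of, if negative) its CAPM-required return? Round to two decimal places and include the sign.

Realised HPR = (P1 + D1 − P0) / P0 = (160.16 + 4.69 − 151.18) / 151.18 = 13.67 / 151.18 = 9.0422%
MRP = 11.38% − 5.30% = 6.08%
CAPM required = R_f + β·MRP = 5.30% + 0.815 × 6.08% = 10.25520%
α = realised − required = 9.0422% − 10.25520% = -1.21%

-1.21%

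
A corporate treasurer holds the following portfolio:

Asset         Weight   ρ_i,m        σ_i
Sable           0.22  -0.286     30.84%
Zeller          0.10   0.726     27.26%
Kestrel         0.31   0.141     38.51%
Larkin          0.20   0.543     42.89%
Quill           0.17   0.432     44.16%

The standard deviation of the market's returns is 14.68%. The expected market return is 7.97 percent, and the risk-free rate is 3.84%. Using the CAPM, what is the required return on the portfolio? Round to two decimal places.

6.55%

β_Sable = -0.286 × 30.84% / 14.68% = -0.6008
β_Zeller = 0.726 × 27.26% / 14.68% = 1.3481
β_Kestrel = 0.141 × 38.51% / 14.68% = 0.3699
β_Larkin = 0.543 × 42.89% / 14.68% = 1.5865
β_Quill = 0.432 × 44.16% / 14.68% = 1.2995
β_P = Σ w_i β_i = 0.22×-0.6008 + 0.10×1.3481 + 0.31×0.3699 + 0.20×1.5865 + 0.17×1.2995 = 0.6555
MRP = 7.97% − 3.84% = 4.13%
E(R_P) = R_f + β_P × MRP = 3.84% + 0.6555 × 4.13% = 6.55%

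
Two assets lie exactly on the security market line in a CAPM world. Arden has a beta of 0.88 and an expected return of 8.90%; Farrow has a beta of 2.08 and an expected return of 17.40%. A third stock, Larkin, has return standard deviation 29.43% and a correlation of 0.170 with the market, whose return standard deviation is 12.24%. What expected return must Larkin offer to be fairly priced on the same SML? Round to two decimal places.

MRP = (17.40% − 8.90%) / (2.08 − 0.88) = 7.0833%
R_f = 8.90% − 0.88 × 7.0833% = 2.6667%
β_Larkin = ρ·σ_i/σ_m = 0.170 × 29.43 / 12.24 = 0.4088
E(R_Larkin) = R_f + β × MRP = 2.6667% + 0.4088 × 7.0833% = 5.56%

5.56%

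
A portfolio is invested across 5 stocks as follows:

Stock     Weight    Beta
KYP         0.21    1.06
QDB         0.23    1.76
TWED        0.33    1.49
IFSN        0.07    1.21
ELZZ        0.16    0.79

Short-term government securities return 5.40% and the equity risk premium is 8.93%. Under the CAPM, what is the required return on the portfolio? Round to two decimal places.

17.28%

β_P = Σ w_i β_i = 0.21×1.06 + 0.23×1.76 + 0.33×1.49 + 0.07×1.21 + 0.16×0.79 = 1.3302
E(R_P) = R_f + β_P × MRP = 5.40% + 1.3302 × 8.93% = 17.28%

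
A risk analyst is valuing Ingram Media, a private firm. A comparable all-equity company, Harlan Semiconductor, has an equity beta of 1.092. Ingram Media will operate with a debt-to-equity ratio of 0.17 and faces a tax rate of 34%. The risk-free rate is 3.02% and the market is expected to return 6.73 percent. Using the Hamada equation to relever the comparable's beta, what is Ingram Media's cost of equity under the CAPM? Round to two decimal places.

β_L = β_U × [1 + (1 − t)(D/E)] = 1.092 × [1 + (1 − 0.34) × 0.17]
    = 1.092 × [1 + 0.66 × 0.17] = 1.092 × 1.1122 = 1.2145
MRP = 6.73% − 3.02% = 3.71%
E(R) = R_f + β_L × MRP = 3.02% + 1.2145 × 3.71% = 7.53%

7.53%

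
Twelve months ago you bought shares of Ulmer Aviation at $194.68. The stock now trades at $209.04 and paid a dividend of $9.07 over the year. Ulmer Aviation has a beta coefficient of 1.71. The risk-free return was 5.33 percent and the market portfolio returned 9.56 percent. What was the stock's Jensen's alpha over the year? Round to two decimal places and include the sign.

Realised HPR = (P1 + D1 − P0) / P0 = (209.04 + 9.07 − 194.68) / 194.68 = 23.43 / 194.68 = 12.0351%
MRP = 9.56% − 5.33% = 4.23%
CAPM required = R_f + β·MRP = 5.33% + 1.71 × 4.23% = 12.5633%
α = realised − required = 12.0351% − 12.5633% = -0.53%

-0.53%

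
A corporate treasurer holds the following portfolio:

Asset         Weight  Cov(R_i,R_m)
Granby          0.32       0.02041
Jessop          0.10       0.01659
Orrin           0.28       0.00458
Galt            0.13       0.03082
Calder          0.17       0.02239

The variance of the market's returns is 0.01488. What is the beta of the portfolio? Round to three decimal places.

β_Granby = 0.02041 / 0.01488 = 1.3716
β_Jessop = 0.01659 / 0.01488 = 1.1149
β_Orrin = 0.00458 / 0.01488 = 0.3078
β_Galt = 0.03082 / 0.01488 = 2.0712
β_Calder = 0.02239 / 0.01488 = 1.5047
β_P = Σ w_i β_i = 0.32×1.3716 + 0.10×1.1149 + 0.28×0.3078 + 0.13×2.0712 + 0.17×1.5047 = 1.1616

1.162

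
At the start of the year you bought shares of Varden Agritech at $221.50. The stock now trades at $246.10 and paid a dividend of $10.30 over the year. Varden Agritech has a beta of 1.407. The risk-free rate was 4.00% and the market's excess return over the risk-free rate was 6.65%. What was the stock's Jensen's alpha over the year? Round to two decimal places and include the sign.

+2.40%

Realised HPR = (P1 + D1 − P0) / P0 = (246.10 + 10.30 − 221.50) / 221.50 = 34.90 / 221.50 = 15.7562%
CAPM required = R_f + β·MRP = 4.00% + 1.407 × 6.65% = 13.35655%
α = realised − required = 15.7562% − 13.35655% = +2.40%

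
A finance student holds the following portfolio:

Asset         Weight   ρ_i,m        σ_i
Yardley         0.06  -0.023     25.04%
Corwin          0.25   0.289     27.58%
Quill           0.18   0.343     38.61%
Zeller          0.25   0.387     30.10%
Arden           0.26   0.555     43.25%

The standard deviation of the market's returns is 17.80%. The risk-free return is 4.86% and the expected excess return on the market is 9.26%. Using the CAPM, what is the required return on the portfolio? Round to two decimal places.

11.88%

β_Yardley = -0.023 × 25.04% / 17.80% = -0.0324
β_Corwin = 0.289 × 27.58% / 17.80% = 0.4478
β_Quill = 0.343 × 38.61% / 17.80% = 0.7440
β_Zeller = 0.387 × 30.10% / 17.80% = 0.6544
β_Arden = 0.555 × 43.25% / 17.80% = 1.3485
β_P = Σ w_i β_i = 0.06×-0.0324 + 0.25×0.4478 + 0.18×0.7440 + 0.25×0.6544 + 0.26×1.3485 = 0.7581
E(R_P) = R_f + β_P × MRP = 4.86% + 0.7581 × 9.26% = 11.88%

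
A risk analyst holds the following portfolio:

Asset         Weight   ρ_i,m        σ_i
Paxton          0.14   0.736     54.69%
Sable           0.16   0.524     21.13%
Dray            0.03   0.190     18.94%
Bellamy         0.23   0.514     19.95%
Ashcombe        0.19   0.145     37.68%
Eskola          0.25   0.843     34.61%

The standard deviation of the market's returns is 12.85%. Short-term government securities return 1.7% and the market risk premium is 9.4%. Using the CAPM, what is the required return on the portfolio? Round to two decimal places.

15.02%

β_Paxton = 0.736 × 54.69% / 12.85% = 3.1324
β_Sable = 0.524 × 21.13% / 12.85% = 0.8616
β_Dray = 0.190 × 18.94% / 12.85% = 0.2800
β_Bellamy = 0.514 × 19.95% / 12.85% = 0.7980
β_Ashcombe = 0.145 × 37.68% / 12.85% = 0.4252
β_Eskola = 0.843 × 34.61% / 12.85% = 2.2705
β_P = Σ w_i β_i = 0.14×3.1324 + 0.16×0.8616 + 0.03×0.2800 + 0.23×0.7980 + 0.19×0.4252 + 0.25×2.2705 = 1.4167
E(R_P) = R_f + β_P × MRP = 1.7% + 1.4167 × 9.4% = 15.02%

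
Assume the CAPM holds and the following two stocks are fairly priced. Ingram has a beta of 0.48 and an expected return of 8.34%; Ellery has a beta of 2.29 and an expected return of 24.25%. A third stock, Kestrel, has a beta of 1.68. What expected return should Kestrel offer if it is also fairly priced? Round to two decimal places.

18.89%

MRP (SML slope) = (24.25% − 8.34%) / (2.29 − 0.48) = 15.91% / 1.81 = 8.7901%
R_f (intercept) = 8.34% − 0.48 × 8.7901% = 4.1208%
E(R_Kestrel) = R_f + β × MRP = 4.1208% + 1.68 × 8.7901% = 18.89%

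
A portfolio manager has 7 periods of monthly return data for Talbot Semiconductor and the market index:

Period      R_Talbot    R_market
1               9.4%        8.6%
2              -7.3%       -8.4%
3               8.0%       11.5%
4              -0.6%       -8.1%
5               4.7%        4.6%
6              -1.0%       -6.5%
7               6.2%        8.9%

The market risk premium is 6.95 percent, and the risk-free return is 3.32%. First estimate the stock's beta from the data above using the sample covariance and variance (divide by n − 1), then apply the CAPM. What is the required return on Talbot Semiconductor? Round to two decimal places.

7.66%

Mean R_i = (9.4 − 7.3 + 8.0 − 0.6 + 4.7 − 1.0 + 6.2) / 7 = 2.7714%
Mean R_m = (8.6 − 8.4 + 11.5 − 8.1 + 4.6 − 6.5 + 8.9) / 7 = 1.5143%
Σ(R_i − R̄_i)(R_m − R̄_m) = 292.9429  ⇒  Cov = 292.9429 / 6 = 48.8238
Σ(R_m − R̄_m)² = 468.9486  ⇒  Var(R_m) = 468.9486 / 6 = 78.1581
β = Cov / Var(R_m) = 48.8238 / 78.1581 = 0.6247
E(R) = R_f + β × MRP = 3.32% + 0.6247 × 6.95% = 7.66%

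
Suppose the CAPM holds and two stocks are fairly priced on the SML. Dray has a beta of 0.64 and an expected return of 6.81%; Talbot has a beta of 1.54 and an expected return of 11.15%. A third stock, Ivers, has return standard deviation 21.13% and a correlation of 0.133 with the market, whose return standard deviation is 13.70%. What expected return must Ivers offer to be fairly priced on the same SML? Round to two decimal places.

MRP = (11.15% − 6.81%) / (1.54 − 0.64) = 4.8222%
R_f = 6.81% − 0.64 × 4.8222% = 3.7238%
β_Ivers = ρ·σ_i/σ_m = 0.133 × 21.13 / 13.70 = 0.2051
E(R_Ivers) = R_f + β × MRP = 3.7238% + 0.2051 × 4.8222% = 4.71%

4.71%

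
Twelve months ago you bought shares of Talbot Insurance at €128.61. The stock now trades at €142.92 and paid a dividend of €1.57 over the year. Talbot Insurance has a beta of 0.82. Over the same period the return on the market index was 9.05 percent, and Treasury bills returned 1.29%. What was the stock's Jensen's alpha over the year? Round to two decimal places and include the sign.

+4.69%

Realised HPR = (P1 + D1 − P0) / P0 = (142.92 + 1.57 − 128.61) / 128.61 = 15.88 / 128.61 = 12.3474%
MRP = 9.05% − 1.29% = 7.76%
CAPM required = R_f + β·MRP = 1.29% + 0.82 × 7.76% = 7.6532%
α = realised − required = 12.3474% − 7.6532% = +4.69%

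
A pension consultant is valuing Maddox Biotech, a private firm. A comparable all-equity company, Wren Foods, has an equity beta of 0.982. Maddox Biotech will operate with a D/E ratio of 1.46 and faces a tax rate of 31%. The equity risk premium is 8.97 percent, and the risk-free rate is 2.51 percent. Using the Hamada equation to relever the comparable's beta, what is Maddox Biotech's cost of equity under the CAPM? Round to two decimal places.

β_L = β_U × [1 + (1 − t)(D/E)] = 0.982 × [1 + (1 − 0.31) × 1.46]
    = 0.982 × [1 + 0.69 × 1.46] = 0.982 × 2.0074 = 1.9713
E(R) = R_f + β_L × MRP = 2.51% + 1.9713 × 8.97% = 20.19%

20.19%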